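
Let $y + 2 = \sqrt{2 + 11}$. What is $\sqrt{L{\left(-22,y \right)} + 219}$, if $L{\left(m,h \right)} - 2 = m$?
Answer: $\sqrt{199} \approx 14.107$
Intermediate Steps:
$y = -2 + \sqrt{13}$ ($y = -2 + \sqrt{2 + 11} = -2 + \sqrt{13} \approx 1.6056$)
$L{\left(m,h \right)} = 2 + m$
$\sqrt{L{\left(-22,y \right)} + 219} = \sqrt{\left(2 - 22\right) + 219} = \sqrt{-20 + 219} = \sqrt{199}$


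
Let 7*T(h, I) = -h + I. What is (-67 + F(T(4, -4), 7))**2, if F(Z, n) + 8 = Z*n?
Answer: 6889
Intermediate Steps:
T(h, I) = -h/7 + I/7 (T(h, I) = (-h + I)/7 = (I - h)/7 = -h/7 + I/7)
F(Z, n) = -8 + Z*n
(-67 + F(T(4, -4), 7))**2 = (-67 + (-8 + (-1/7*4 + (1/7)*(-4))*7))**2 = (-67 + (-8 + (-4/7 - 4/7)*7))**2 = (-67 + (-8 - 8/7*7))**2 = (-67 + (-8 - 8))**2 = (-67 - 16)**2 = (-83)**2 = 6889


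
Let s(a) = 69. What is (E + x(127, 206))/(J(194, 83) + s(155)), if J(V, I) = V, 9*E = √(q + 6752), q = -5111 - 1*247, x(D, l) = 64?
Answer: 64/263 + √1394/2367 ≈ 0.25912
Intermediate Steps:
q = -5358 (q = -5111 - 247 = -5358)
E = √1394/9 (E = √(-5358 + 6752)/9 = √1394/9 ≈ 4.1485)
(E + x(127, 206))/(J(194, 83) + s(155)) = (√1394/9 + 64)/(194 + 69) = (64 + √1394/9)/263 = (64 + √1394/9)*(1/263) = 64/263 + √1394/2367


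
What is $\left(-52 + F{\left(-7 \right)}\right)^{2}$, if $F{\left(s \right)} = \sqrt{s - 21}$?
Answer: $2676 - 208 i \sqrt{7} \approx 2676.0 - 550.32 i$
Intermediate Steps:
$F{\left(s \right)} = \sqrt{-21 + s}$
$\left(-52 + F{\left(-7 \right)}\right)^{2} = \left(-52 + \sqrt{-21 - 7}\right)^{2} = \left(-52 + \sqrt{-28}\right)^{2} = \left(-52 + 2 i \sqrt{7}\right)^{2}$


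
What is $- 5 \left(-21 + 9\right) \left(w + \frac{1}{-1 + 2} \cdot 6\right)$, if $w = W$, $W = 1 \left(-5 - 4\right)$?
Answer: $-180$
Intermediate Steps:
$W = -9$ ($W = 1 \left(-9\right) = -9$)
$w = -9$
$- 5 \left(-21 + 9\right) \left(w + \frac{1}{-1 + 2} \cdot 6\right) = - 5 \left(-21 + 9\right) \left(-9 + \frac{1}{-1 + 2} \cdot 6\right) = \left(-5\right) \left(-12\right) \left(-9 + 1^{-1} \cdot 6\right) = 60 \left(-9 + 1 \cdot 6\right) = 60 \left(-9 + 6\right) = 60 \left(-3\right) = -180$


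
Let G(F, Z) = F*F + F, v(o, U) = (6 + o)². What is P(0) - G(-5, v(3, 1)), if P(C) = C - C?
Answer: -20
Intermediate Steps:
G(F, Z) = F + F² (G(F, Z) = F² + F = F + F²)
P(C) = 0
P(0) - G(-5, v(3, 1)) = 0 - (-5)*(1 - 5) = 0 - (-5)*(-4) = 0 - 1*20 = 0 - 20 = -20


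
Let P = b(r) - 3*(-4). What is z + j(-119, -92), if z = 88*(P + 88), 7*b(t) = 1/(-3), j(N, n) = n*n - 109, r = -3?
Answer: 360167/21 ≈ 17151.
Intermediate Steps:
j(N, n) = -109 + n² (j(N, n) = n² - 109 = -109 + n²)
b(t) = -1/21 (b(t) = (⅐)/(-3) = (⅐)*(-⅓) = -1/21)
P = 251/21 (P = -1/21 - 3*(-4) = -1/21 + 12 = 251/21 ≈ 11.952)
z = 184712/21 (z = 88*(251/21 + 88) = 88*(2099/21) = 184712/21 ≈ 8795.8)
z + j(-119, -92) = 184712/21 + (-109 + (-92)²) = 184712/21 + (-109 + 8464) = 184712/21 + 8355 = 360167/21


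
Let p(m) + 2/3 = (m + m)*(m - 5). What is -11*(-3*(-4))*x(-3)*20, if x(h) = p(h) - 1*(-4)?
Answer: -135520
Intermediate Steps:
p(m) = -⅔ + 2*m*(-5 + m) (p(m) = -⅔ + (m + m)*(m - 5) = -⅔ + (2*m)*(-5 + m) = -⅔ + 2*m*(-5 + m))
x(h) = 10/3 - 10*h + 2*h² (x(h) = (-⅔ - 10*h + 2*h²) - 1*(-4) = (-⅔ - 10*h + 2*h²) + 4 = 10/3 - 10*h + 2*h²)
-11*(-3*(-4))*x(-3)*20 = -11*(-3*(-4))*(10/3 - 10*(-3) + 2*(-3)²)*20 = -132*(10/3 + 30 + 2*9)*20 = -132*(10/3 + 30 + 18)*20 = -132*154/3*20 = -11*616*20 = -6776*20 = -135520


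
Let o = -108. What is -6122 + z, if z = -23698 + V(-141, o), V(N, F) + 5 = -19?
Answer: -29844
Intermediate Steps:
V(N, F) = -24 (V(N, F) = -5 - 19 = -24)
z = -23722 (z = -23698 - 24 = -23722)
-6122 + z = -6122 - 23722 = -29844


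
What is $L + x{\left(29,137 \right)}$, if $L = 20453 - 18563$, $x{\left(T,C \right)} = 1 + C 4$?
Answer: $2439$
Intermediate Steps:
$x{\left(T,C \right)} = 1 + 4 C$
$L = 1890$ ($L = 20453 - 18563 = 1890$)
$L + x{\left(29,137 \right)} = 1890 + \left(1 + 4 \cdot 137\right) = 1890 + \left(1 + 548\right) = 1890 + 549 = 2439$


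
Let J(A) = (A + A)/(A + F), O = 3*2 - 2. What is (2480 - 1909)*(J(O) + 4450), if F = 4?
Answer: 2541521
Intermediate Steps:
O = 4 (O = 6 - 2 = 4)
J(A) = 2*A/(4 + A) (J(A) = (A + A)/(A + 4) = (2*A)/(4 + A) = 2*A/(4 + A))
(2480 - 1909)*(J(O) + 4450) = (2480 - 1909)*(2*4/(4 + 4) + 4450) = 571*(2*4/8 + 4450) = 571*(2*4*(⅛) + 4450) = 571*(1 + 4450) = 571*4451 = 2541521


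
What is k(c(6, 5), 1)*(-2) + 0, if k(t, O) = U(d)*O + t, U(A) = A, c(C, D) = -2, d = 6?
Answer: -8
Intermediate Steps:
k(t, O) = t + 6*O (k(t, O) = 6*O + t = t + 6*O)
k(c(6, 5), 1)*(-2) + 0 = (-2 + 6*1)*(-2) + 0 = (-2 + 6)*(-2) + 0 = 4*(-2) + 0 = -8 + 0 = -8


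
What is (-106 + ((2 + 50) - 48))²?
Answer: 10404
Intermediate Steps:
(-106 + ((2 + 50) - 48))² = (-106 + (52 - 48))² = (-106 + 4)² = (-102)² = 10404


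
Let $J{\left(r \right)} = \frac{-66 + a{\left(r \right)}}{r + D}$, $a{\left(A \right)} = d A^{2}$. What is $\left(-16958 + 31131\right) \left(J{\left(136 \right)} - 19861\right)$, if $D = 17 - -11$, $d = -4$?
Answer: $- \frac{23606931471}{82} \approx -2.8789 \cdot 10^{8}$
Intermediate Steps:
$D = 28$ ($D = 17 + 11 = 28$)
$a{\left(A \right)} = - 4 A^{2}$
$J{\left(r \right)} = \frac{-66 - 4 r^{2}}{28 + r}$ ($J{\left(r \right)} = \frac{-66 - 4 r^{2}}{r + 28} = \frac{-66 - 4 r^{2}}{28 + r}$)
$\left(-16958 + 31131\right) \left(J{\left(136 \right)} - 19861\right) = \left(-16958 + 31131\right) \left(\frac{2 \left(-33 - 2 \cdot 136^{2}\right)}{28 + 136} - 19861\right) = 14173 \left(\frac{2 \left(-33 - 36992\right)}{164} - 19861\right) = 14173 \left(2 \cdot \frac{1}{164} \left(-33 - 36992\right) - 19861\right) = 14173 \left(2 \cdot \frac{1}{164} \left(-37025\right) - 19861\right) = 14173 \left(- \frac{37025}{82} - 19861\right) = 14173 \left(- \frac{1665627}{82}\right) = - \frac{23606931471}{82}$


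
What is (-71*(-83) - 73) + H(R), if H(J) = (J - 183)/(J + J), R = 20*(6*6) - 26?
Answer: 8078671/1388 ≈ 5820.4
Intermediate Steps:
R = 694 (R = 20*36 - 26 = 720 - 26 = 694)
H(J) = (-183 + J)/(2*J) (H(J) = (-183 + J)/((2*J)) = (-183 + J)*(1/(2*J)) = (-183 + J)/(2*J))
(-71*(-83) - 73) + H(R) = (-71*(-83) - 73) + (½)*(-183 + 694)/694 = (5893 - 73) + (½)*(1/694)*511 = 5820 + 511/1388 = 8078671/1388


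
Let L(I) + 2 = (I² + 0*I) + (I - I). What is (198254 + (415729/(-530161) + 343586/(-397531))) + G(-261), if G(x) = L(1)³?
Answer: 41782549336575778/210755432491 ≈ 1.9825e+5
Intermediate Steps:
L(I) = -2 + I² (L(I) = -2 + ((I² + 0*I) + (I - I)) = -2 + ((I² + 0) + 0) = -2 + (I² + 0) = -2 + I²)
G(x) = -1 (G(x) = (-2 + 1²)³ = (-2 + 1)³ = (-1)³ = -1)
(198254 + (415729/(-530161) + 343586/(-397531))) + G(-261) = (198254 + (415729/(-530161) + 343586/(-397531))) - 1 = (198254 + (415729*(-1/530161) + 343586*(-1/397531))) - 1 = (198254 + (-415729/530161 - 343586/397531)) - 1 = (198254 - 347421062445/210755432491) - 1 = 41782760092008269/210755432491 - 1 = 41782549336575778/210755432491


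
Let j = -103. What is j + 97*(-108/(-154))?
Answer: -2693/77 ≈ -34.974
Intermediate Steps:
j + 97*(-108/(-154)) = -103 + 97*(-108/(-154)) = -103 + 97*(-108*(-1/154)) = -103 + 97*(54/77) = -103 + 5238/77 = -2693/77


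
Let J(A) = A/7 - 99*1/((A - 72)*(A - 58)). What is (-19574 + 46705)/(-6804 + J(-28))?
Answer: -233326600/58548899 ≈ -3.9852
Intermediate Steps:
J(A) = A/7 - 99/((-72 + A)*(-58 + A)) (J(A) = A*(1/7) - 99*1/((-72 + A)*(-58 + A)) = A/7 - 99/((-72 + A)*(-58 + A)))
(-19574 + 46705)/(-6804 + J(-28)) = (-19574 + 46705)/(-6804 + (-693 + (-28)**3 - 130*(-28)**2 + 4176*(-28))/(7*(4176 + (-28)**2 - 130*(-28)))) = 27131/(-6804 + (-693 - 21952 - 130*784 - 116928)/(7*(4176 + 784 + 3640))) = 27131/(-6804 + (1/7)*(-693 - 21952 - 101920 - 116928)/8600) = 27131/(-6804 + (1/7)*(1/8600)*(-241493)) = 27131/(-6804 - 34499/8600) = 27131/(-58548899/8600) = 27131*(-8600/58548899) = -233326600/58548899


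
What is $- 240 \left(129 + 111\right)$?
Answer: $-57600$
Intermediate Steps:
$- 240 \left(129 + 111\right) = \left(-240\right) 240 = -57600$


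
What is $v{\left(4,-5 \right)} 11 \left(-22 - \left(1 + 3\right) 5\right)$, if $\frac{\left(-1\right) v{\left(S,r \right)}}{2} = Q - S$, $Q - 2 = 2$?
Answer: $0$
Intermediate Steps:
$Q = 4$ ($Q = 2 + 2 = 4$)
$v{\left(S,r \right)} = -8 + 2 S$ ($v{\left(S,r \right)} = - 2 \left(4 - S\right) = -8 + 2 S$)
$v{\left(4,-5 \right)} 11 \left(-22 - \left(1 + 3\right) 5\right) = \left(-8 + 2 \cdot 4\right) 11 \left(-22 - \left(1 + 3\right) 5\right) = \left(-8 + 8\right) 11 \left(-22 - 4 \cdot 5\right) = 0 \cdot 11 \left(-22 - 20\right) = 0 \left(-22 - 20\right) = 0 \left(-42\right) = 0$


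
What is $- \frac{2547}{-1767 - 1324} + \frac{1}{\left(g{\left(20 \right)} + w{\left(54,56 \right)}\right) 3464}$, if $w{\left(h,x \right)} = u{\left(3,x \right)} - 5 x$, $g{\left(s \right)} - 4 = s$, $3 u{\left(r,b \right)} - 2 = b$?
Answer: $\frac{6264184407}{7602129040} \approx 0.824$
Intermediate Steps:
$u{\left(r,b \right)} = \frac{2}{3} + \frac{b}{3}$
$g{\left(s \right)} = 4 + s$
$w{\left(h,x \right)} = \frac{2}{3} - \frac{14 x}{3}$ ($w{\left(h,x \right)} = \left(\frac{2}{3} + \frac{x}{3}\right) - 5 x = \frac{2}{3} - \frac{14 x}{3}$)
$- \frac{2547}{-1767 - 1324} + \frac{1}{\left(g{\left(20 \right)} + w{\left(54,56 \right)}\right) 3464} = - \frac{2547}{-1767 - 1324} + \frac{1}{\left(\left(4 + 20\right) + \left(\frac{2}{3} - \frac{784}{3}\right)\right) 3464} = - \frac{2547}{-1767 - 1324} + \frac{1}{24 + \left(\frac{2}{3} - \frac{784}{3}\right)} \frac{1}{3464} = - \frac{2547}{-3091} + \frac{1}{24 - \frac{782}{3}} \cdot \frac{1}{3464} = \left(-2547\right) \left(- \frac{1}{3091}\right) + \frac{1}{- \frac{710}{3}} \cdot \frac{1}{3464} = \frac{2547}{3091} - \frac{3}{2459440} = \frac{6264184407}{7602129040}$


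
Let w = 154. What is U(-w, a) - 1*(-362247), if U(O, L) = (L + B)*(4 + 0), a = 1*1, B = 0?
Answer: 362251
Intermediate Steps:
a = 1
U(O, L) = 4*L (U(O, L) = (L + 0)*(4 + 0) = L*4 = 4*L)
U(-w, a) - 1*(-362247) = 4*1 - 1*(-362247) = 4 + 362247 = 362251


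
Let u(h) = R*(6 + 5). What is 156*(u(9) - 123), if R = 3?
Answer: -14040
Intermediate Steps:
u(h) = 33 (u(h) = 3*(6 + 5) = 3*11 = 33)
156*(u(9) - 123) = 156*(33 - 123) = 156*(-90) = -14040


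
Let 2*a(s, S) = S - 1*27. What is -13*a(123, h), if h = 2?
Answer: 325/2 ≈ 162.50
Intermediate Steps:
a(s, S) = -27/2 + S/2 (a(s, S) = (S - 1*27)/2 = (S - 27)/2 = (-27 + S)/2 = -27/2 + S/2)
-13*a(123, h) = -13*(-27/2 + (1/2)*2) = -13*(-27/2 + 1) = -13*(-25/2) = 325/2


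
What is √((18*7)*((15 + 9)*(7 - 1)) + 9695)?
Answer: √27839 ≈ 166.85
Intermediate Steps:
√((18*7)*((15 + 9)*(7 - 1)) + 9695) = √(126*(24*6) + 9695) = √(126*144 + 9695) = √(18144 + 9695) = √27839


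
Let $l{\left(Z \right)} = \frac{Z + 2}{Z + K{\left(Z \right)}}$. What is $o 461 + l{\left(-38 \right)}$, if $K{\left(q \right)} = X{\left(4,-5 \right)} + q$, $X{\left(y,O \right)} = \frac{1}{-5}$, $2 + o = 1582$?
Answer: $\frac{92504320}{127} \approx 7.2838 \cdot 10^{5}$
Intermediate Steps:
$o = 1580$ ($o = -2 + 1582 = 1580$)
$X{\left(y,O \right)} = - \frac{1}{5}$
$K{\left(q \right)} = - \frac{1}{5} + q$
$l{\left(Z \right)} = \frac{2 + Z}{- \frac{1}{5} + 2 Z}$ ($l{\left(Z \right)} = \frac{Z + 2}{Z + \left(- \frac{1}{5} + Z\right)} = \frac{2 + Z}{- \frac{1}{5} + 2 Z}$)
$o 461 + l{\left(-38 \right)} = 1580 \cdot 461 + \frac{5 \left(2 - 38\right)}{-1 + 10 \left(-38\right)} = 728380 + 5 \frac{1}{-1 - 380} \left(-36\right) = 728380 + 5 \frac{1}{-381} \left(-36\right) = 728380 + 5 \left(- \frac{1}{381}\right) \left(-36\right) = 728380 + \frac{60}{127} = \frac{92504320}{127}$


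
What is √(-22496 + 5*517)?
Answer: I*√19911 ≈ 141.11*I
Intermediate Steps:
√(-22496 + 5*517) = √(-22496 + 2585) = √(-19911) = I*√19911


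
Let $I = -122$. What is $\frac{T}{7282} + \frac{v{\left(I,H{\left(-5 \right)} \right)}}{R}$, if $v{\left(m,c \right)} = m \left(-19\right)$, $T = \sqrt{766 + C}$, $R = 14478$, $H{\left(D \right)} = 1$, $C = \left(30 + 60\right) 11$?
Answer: $\frac{61}{381} + \frac{\sqrt{439}}{3641} \approx 0.16586$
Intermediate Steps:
$C = 990$ ($C = 90 \cdot 11 = 990$)
$T = 2 \sqrt{439}$ ($T = \sqrt{766 + 990} = \sqrt{1756} = 2 \sqrt{439} \approx 41.905$)
$v{\left(m,c \right)} = - 19 m$
$\frac{T}{7282} + \frac{v{\left(I,H{\left(-5 \right)} \right)}}{R} = \frac{2 \sqrt{439}}{7282} + \frac{\left(-19\right) \left(-122\right)}{14478} = 2 \sqrt{439} \cdot \frac{1}{7282} + 2318 \cdot \frac{1}{14478} = \frac{\sqrt{439}}{3641} + \frac{61}{381} = \frac{61}{381} + \frac{\sqrt{439}}{3641}$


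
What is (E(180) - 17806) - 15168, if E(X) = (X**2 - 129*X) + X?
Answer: -23614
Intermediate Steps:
E(X) = X**2 - 128*X
(E(180) - 17806) - 15168 = (180*(-128 + 180) - 17806) - 15168 = (180*52 - 17806) - 15168 = (9360 - 17806) - 15168 = -8446 - 15168 = -23614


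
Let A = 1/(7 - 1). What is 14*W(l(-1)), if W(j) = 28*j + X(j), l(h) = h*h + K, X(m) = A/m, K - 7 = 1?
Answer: 95263/27 ≈ 3528.3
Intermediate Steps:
K = 8 (K = 7 + 1 = 8)
A = ⅙ (A = 1/6 = ⅙ ≈ 0.16667)
X(m) = 1/(6*m)
l(h) = 8 + h² (l(h) = h*h + 8 = h² + 8 = 8 + h²)
W(j) = 28*j + 1/(6*j)
14*W(l(-1)) = 14*(28*(8 + (-1)²) + 1/(6*(8 + (-1)²))) = 14*(28*(8 + 1) + 1/(6*(8 + 1))) = 14*(28*9 + (⅙)/9) = 14*(252 + (⅙)*(⅑)) = 14*(252 + 1/54) = 14*(13609/54) = 95263/27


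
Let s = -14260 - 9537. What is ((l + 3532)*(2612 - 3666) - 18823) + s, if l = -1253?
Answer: -2444686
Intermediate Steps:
s = -23797
((l + 3532)*(2612 - 3666) - 18823) + s = ((-1253 + 3532)*(2612 - 3666) - 18823) - 23797 = (2279*(-1054) - 18823) - 23797 = (-2402066 - 18823) - 23797 = -2420889 - 23797 = -2444686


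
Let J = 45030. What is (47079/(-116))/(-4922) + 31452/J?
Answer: 3346258279/4284994760 ≈ 0.78092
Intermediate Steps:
(47079/(-116))/(-4922) + 31452/J = (47079/(-116))/(-4922) + 31452/45030 = (47079*(-1/116))*(-1/4922) + 31452*(1/45030) = -47079/116*(-1/4922) + 5242/7505 = 47079/570952 + 5242/7505 = 3346258279/4284994760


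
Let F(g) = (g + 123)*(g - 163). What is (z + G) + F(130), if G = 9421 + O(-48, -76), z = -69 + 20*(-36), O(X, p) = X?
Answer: 235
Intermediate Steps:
F(g) = (-163 + g)*(123 + g) (F(g) = (123 + g)*(-163 + g) = (-163 + g)*(123 + g))
z = -789 (z = -69 - 720 = -789)
G = 9373 (G = 9421 - 48 = 9373)
(z + G) + F(130) = (-789 + 9373) + (-20049 + 130**2 - 40*130) = 8584 + (-20049 + 16900 - 5200) = 8584 - 8349 = 235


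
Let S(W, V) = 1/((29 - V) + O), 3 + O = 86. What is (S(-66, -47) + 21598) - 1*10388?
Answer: 1782391/159 ≈ 11210.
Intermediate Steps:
O = 83 (O = -3 + 86 = 83)
S(W, V) = 1/(112 - V) (S(W, V) = 1/((29 - V) + 83) = 1/(112 - V))
(S(-66, -47) + 21598) - 1*10388 = (1/(112 - 1*(-47)) + 21598) - 1*10388 = (1/(112 + 47) + 21598) - 10388 = (1/159 + 21598) - 10388 = 3434083/159 - 10388 = 1782391/159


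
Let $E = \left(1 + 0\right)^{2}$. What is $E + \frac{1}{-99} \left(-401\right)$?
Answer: $\frac{500}{99} \approx 5.0505$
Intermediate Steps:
$E = 1$ ($E = 1^{2} = 1$)
$E + \frac{1}{-99} \left(-401\right) = 1 + \frac{1}{-99} \left(-401\right) = 1 - - \frac{401}{99} = 1 + \frac{401}{99} = \frac{500}{99}$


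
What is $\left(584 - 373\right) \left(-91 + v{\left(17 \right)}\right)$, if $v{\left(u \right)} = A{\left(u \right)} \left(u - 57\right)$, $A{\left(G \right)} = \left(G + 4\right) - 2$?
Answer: $-179561$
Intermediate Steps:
$A{\left(G \right)} = 2 + G$ ($A{\left(G \right)} = \left(4 + G\right) - 2 = 2 + G$)
$v{\left(u \right)} = \left(-57 + u\right) \left(2 + u\right)$ ($v{\left(u \right)} = \left(2 + u\right) \left(u - 57\right) = \left(2 + u\right) \left(-57 + u\right) = \left(-57 + u\right) \left(2 + u\right)$)
$\left(584 - 373\right) \left(-91 + v{\left(17 \right)}\right) = \left(584 - 373\right) \left(-91 + \left(-57 + 17\right) \left(2 + 17\right)\right) = \left(584 - 373\right) \left(-91 - 760\right) = 211 \left(-851\right) = -179561$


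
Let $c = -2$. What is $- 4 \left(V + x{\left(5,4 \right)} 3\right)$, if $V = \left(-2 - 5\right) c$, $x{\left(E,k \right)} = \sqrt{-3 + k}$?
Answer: $-68$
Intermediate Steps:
$V = 14$ ($V = \left(-2 - 5\right) \left(-2\right) = \left(-7\right) \left(-2\right) = 14$)
$- 4 \left(V + x{\left(5,4 \right)} 3\right) = - 4 \left(14 + \sqrt{-3 + 4} \cdot 3\right) = - 4 \left(14 + \sqrt{1} \cdot 3\right) = - 4 \left(14 + 1 \cdot 3\right) = - 4 \left(14 + 3\right) = \left(-4\right) 17 = -68$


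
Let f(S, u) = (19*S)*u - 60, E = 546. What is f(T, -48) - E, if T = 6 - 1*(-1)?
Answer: -6990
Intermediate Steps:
T = 7 (T = 6 + 1 = 7)
f(S, u) = -60 + 19*S*u (f(S, u) = 19*S*u - 60 = -60 + 19*S*u)
f(T, -48) - E = (-60 + 19*7*(-48)) - 1*546 = (-60 - 6384) - 546 = -6444 - 546 = -6990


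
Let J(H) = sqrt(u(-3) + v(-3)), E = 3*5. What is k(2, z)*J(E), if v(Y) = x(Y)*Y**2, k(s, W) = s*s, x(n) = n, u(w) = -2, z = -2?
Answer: 4*I*sqrt(29) ≈ 21.541*I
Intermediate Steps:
k(s, W) = s**2
E = 15
v(Y) = Y**3 (v(Y) = Y*Y**2 = Y**3)
J(H) = I*sqrt(29) (J(H) = sqrt(-2 + (-3)**3) = sqrt(-2 - 27) = sqrt(-29) = I*sqrt(29))
k(2, z)*J(E) = 2**2*(I*sqrt(29)) = 4*(I*sqrt(29)) = 4*I*sqrt(29)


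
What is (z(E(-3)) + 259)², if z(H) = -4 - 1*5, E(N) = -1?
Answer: 62500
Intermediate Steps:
z(H) = -9 (z(H) = -4 - 5 = -9)
(z(E(-3)) + 259)² = (-9 + 259)² = 250² = 62500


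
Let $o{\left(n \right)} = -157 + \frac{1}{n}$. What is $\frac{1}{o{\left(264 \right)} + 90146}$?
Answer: $\frac{264}{23757097} \approx 1.1112 \cdot 10^{-5}$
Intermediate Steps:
$\frac{1}{o{\left(264 \right)} + 90146} = \frac{1}{\left(-157 + \frac{1}{264}\right) + 90146} = \frac{1}{- \frac{41447}{264} + 90146} = \frac{1}{\frac{23757097}{264}} = \frac{264}{23757097}$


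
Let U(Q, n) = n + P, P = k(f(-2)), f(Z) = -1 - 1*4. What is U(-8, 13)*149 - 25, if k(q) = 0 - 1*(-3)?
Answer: 2359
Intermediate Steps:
f(Z) = -5 (f(Z) = -1 - 4 = -5)
k(q) = 3 (k(q) = 0 + 3 = 3)
P = 3
U(Q, n) = 3 + n (U(Q, n) = n + 3 = 3 + n)
U(-8, 13)*149 - 25 = (3 + 13)*149 - 25 = 16*149 - 25 = 2384 - 25 = 2359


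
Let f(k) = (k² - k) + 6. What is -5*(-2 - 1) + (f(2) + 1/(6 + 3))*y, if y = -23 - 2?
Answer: -1690/9 ≈ -187.78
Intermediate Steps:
y = -25
f(k) = 6 + k² - k
-5*(-2 - 1) + (f(2) + 1/(6 + 3))*y = -5*(-2 - 1) + ((6 + 2² - 1*2) + 1/(6 + 3))*(-25) = -5*(-3) + ((6 + 4 - 2) + 1/9)*(-25) = 15 + (8 + (⅑)*1)*(-25) = 15 + (8 + ⅑)*(-25) = 15 + (73/9)*(-25) = 15 - 1825/9 = -1690/9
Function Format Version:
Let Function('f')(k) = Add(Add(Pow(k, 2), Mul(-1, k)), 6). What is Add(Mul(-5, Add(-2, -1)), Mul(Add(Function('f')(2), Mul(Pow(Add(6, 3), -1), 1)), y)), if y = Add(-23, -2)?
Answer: Rational(-1690, 9) ≈ -187.78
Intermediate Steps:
y = -25
Function('f')(k) = Add(6, Pow(k, 2), Mul(-1, k))
Add(Mul(-5, Add(-2, -1)), Mul(Add(Function('f')(2), Mul(Pow(Add(6, 3), -1), 1)), y)) = Add(Mul(-5, Add(-2, -1)), Mul(Add(Add(6, Pow(2, 2), Mul(-1, 2)), Mul(Pow(Add(6, 3), -1), 1)), -25)) = Add(Mul(-5, -3), Mul(Add(Add(6, 4, -2), Mul(Pow(9, -1), 1)), -25)) = Add(15, Mul(Add(8, Mul(Rational(1, 9), 1)), -25)) = Add(15, Mul(Add(8, Rational(1, 9)), -25)) = Add(15, Mul(Rational(73, 9), -25)) = Add(15, Rational(-1825, 9)) = Rational(-1690, 9)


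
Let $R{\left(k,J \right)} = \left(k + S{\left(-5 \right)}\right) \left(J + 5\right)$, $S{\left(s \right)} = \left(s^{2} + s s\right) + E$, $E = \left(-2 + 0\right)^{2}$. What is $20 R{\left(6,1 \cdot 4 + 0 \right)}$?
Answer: $10800$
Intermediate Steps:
$E = 4$ ($E = \left(-2\right)^{2} = 4$)
$S{\left(s \right)} = 4 + 2 s^{2}$ ($S{\left(s \right)} = \left(s^{2} + s s\right) + 4 = \left(s^{2} + s^{2}\right) + 4 = 2 s^{2} + 4 = 4 + 2 s^{2}$)
$R{\left(k,J \right)} = \left(5 + J\right) \left(54 + k\right)$ ($R{\left(k,J \right)} = \left(k + \left(4 + 2 \left(-5\right)^{2}\right)\right) \left(J + 5\right) = \left(k + \left(4 + 2 \cdot 25\right)\right) \left(5 + J\right) = \left(k + \left(4 + 50\right)\right) \left(5 + J\right) = \left(k + 54\right) \left(5 + J\right) = \left(54 + k\right) \left(5 + J\right) = \left(5 + J\right) \left(54 + k\right)$)
$20 R{\left(6,1 \cdot 4 + 0 \right)} = 20 \left(270 + 5 \cdot 6 + 54 \left(1 \cdot 4 + 0\right) + \left(1 \cdot 4 + 0\right) 6\right) = 20 \left(270 + 30 + 54 \left(4 + 0\right) + \left(4 + 0\right) 6\right) = 20 \left(270 + 30 + 54 \cdot 4 + 4 \cdot 6\right) = 20 \left(270 + 30 + 216 + 24\right) = 20 \cdot 540 = 10800$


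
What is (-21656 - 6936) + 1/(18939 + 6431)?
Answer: -725379039/25370 ≈ -28592.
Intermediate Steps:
(-21656 - 6936) + 1/(18939 + 6431) = -28592 + 1/25370 = -725379039/25370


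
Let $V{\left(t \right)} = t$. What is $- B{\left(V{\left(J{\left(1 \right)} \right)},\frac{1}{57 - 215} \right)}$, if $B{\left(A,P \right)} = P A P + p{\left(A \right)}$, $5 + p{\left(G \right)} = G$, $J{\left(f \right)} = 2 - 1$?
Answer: $\frac{99855}{24964} \approx 4.0$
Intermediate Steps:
$J{\left(f \right)} = 1$
$p{\left(G \right)} = -5 + G$
$B{\left(A,P \right)} = -5 + A + A P^{2}$ ($B{\left(A,P \right)} = P A P + \left(-5 + A\right) = A P P + \left(-5 + A\right) = A P^{2} + \left(-5 + A\right) = -5 + A + A P^{2}$)
$- B{\left(V{\left(J{\left(1 \right)} \right)},\frac{1}{57 - 215} \right)} = - (-5 + 1 + 1 \left(\frac{1}{57 - 215}\right)^{2}) = - (-5 + 1 + 1 \left(\frac{1}{-158}\right)^{2}) = - (-5 + 1 + 1 \left(- \frac{1}{158}\right)^{2}) = - (-5 + 1 + 1 \cdot \frac{1}{24964}) = - (-5 + 1 + \frac{1}{24964}) = \left(-1\right) \left(- \frac{99855}{24964}\right) = \frac{99855}{24964}$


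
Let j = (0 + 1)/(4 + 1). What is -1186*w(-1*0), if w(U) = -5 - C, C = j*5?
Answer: 7116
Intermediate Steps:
j = 1/5 ≈ 0.20000
C = 1 (C = (1/5)*5 = 1)
w(U) = -6 (w(U) = -5 - 1*1 = -5 - 1 = -6)
-1186*w(-1*0) = -1186*(-6) = 7116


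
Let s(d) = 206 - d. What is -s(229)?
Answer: 23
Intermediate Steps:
-s(229) = -(206 - 1*229) = -(206 - 229) = -1*(-23) = 23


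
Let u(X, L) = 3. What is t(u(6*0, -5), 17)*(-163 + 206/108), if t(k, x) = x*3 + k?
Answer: -8699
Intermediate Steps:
t(k, x) = k + 3*x (t(k, x) = 3*x + k = k + 3*x)
t(u(6*0, -5), 17)*(-163 + 206/108) = (3 + 3*17)*(-163 + 206/108) = (3 + 51)*(-163 + 206*(1/108)) = 54*(-163 + 103/54) = 54*(-8699/54) = -8699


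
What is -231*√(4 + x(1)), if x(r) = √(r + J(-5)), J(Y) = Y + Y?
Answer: 231*√2*(-3 - I)/2 ≈ -490.02 - 163.34*I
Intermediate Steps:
J(Y) = 2*Y
x(r) = √(-10 + r) (x(r) = √(r + 2*(-5)) = √(r - 10) = √(-10 + r))
-231*√(4 + x(1)) = -231*√(4 + √(-10 + 1)) = -231*√(4 + √(-9)) = -231*√2*(3 + I)/2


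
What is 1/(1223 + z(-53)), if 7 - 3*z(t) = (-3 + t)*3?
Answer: 3/3844 ≈ 0.00078044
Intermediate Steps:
z(t) = 16/3 - t (z(t) = 7/3 - (-3 + t)*3/3 = 7/3 - (-9 + 3*t)/3 = 7/3 + (3 - t) = 16/3 - t)
1/(1223 + z(-53)) = 1/(1223 + (16/3 - 1*(-53))) = 1/(1223 + (16/3 + 53)) = 1/(1223 + 175/3) = 1/(3844/3) = 3/3844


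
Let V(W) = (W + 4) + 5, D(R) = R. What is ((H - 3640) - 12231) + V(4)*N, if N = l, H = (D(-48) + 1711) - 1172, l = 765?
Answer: -5435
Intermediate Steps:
H = 491 (H = (-48 + 1711) - 1172 = 1663 - 1172 = 491)
V(W) = 9 + W (V(W) = (4 + W) + 5 = 9 + W)
N = 765
((H - 3640) - 12231) + V(4)*N = ((491 - 3640) - 12231) + (9 + 4)*765 = (-3149 - 12231) + 13*765 = -15380 + 9945 = -5435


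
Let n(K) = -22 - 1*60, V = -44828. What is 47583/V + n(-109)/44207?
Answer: -2107177577/1981711396 ≈ -1.0633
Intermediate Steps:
n(K) = -82 (n(K) = -22 - 60 = -82)
47583/V + n(-109)/44207 = 47583/(-44828) - 82/44207 = 47583*(-1/44828) - 82*1/44207 = -47583/44828 - 82/44207 = -2107177577/1981711396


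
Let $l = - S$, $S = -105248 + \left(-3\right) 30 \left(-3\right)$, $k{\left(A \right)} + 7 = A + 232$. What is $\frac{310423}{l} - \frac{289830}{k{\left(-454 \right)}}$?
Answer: $\frac{30496860607}{24039962} \approx 1268.6$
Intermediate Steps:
$k{\left(A \right)} = 225 + A$ ($k{\left(A \right)} = -7 + \left(A + 232\right) = -7 + \left(232 + A\right) = 225 + A$)
$S = -104978$ ($S = -105248 - -270 = -105248 + 270 = -104978$)
$l = 104978$ ($l = \left(-1\right) \left(-104978\right) = 104978$)
$\frac{310423}{l} - \frac{289830}{k{\left(-454 \right)}} = \frac{310423}{104978} - \frac{289830}{225 - 454} = 310423 \cdot \frac{1}{104978} - \frac{289830}{-229} = \frac{310423}{104978} - - \frac{289830}{229} = \frac{310423}{104978} + \frac{289830}{229} = \frac{30496860607}{24039962}$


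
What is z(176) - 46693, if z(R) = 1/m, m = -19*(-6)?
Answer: -5323001/114 ≈ -46693.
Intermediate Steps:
m = 114
z(R) = 1/114
z(176) - 46693 = 1/114 - 46693 = -5323001/114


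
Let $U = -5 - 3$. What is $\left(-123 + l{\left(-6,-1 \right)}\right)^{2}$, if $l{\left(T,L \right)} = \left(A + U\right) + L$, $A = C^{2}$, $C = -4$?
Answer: $13456$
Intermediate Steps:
$A = 16$ ($A = \left(-4\right)^{2} = 16$)
$U = -8$
$l{\left(T,L \right)} = 8 + L$ ($l{\left(T,L \right)} = \left(16 - 8\right) + L = 8 + L$)
$\left(-123 + l{\left(-6,-1 \right)}\right)^{2} = \left(-123 + \left(8 - 1\right)\right)^{2} = \left(-123 + 7\right)^{2} = \left(-116\right)^{2} = 13456$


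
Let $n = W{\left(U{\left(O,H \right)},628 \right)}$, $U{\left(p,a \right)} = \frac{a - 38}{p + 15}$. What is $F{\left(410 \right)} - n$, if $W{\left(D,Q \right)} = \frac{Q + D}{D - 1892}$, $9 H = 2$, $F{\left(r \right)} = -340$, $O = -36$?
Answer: $- \frac{15168161}{44656} \approx -339.67$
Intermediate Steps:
$H = \frac{2}{9}$ ($H = \frac{1}{9} \cdot 2 = \frac{2}{9} \approx 0.22222$)
$U{\left(p,a \right)} = \frac{-38 + a}{15 + p}$
$W{\left(D,Q \right)} = \frac{D + Q}{-1892 + D}$
$n = - \frac{14879}{44656}$ ($n = \frac{\frac{-38 + \frac{2}{9}}{15 - 36} + 628}{-1892 + \frac{-38 + \frac{2}{9}}{15 - 36}} = \frac{\frac{1}{-21} \left(- \frac{340}{9}\right) + 628}{-1892 + \frac{1}{-21} \left(- \frac{340}{9}\right)} = \frac{\left(- \frac{1}{21}\right) \left(- \frac{340}{9}\right) + 628}{-1892 - - \frac{340}{189}} = \frac{\frac{340}{189} + 628}{-1892 + \frac{340}{189}} = \frac{1}{- \frac{357248}{189}} \cdot \frac{119032}{189} = \left(- \frac{189}{357248}\right) \frac{119032}{189} = - \frac{14879}{44656} \approx -0.33319$)
$F{\left(410 \right)} - n = -340 - - \frac{14879}{44656} = -340 + \frac{14879}{44656} = - \frac{15168161}{44656}$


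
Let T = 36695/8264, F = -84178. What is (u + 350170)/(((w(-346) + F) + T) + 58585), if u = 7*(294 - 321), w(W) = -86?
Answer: -2892242984/212174561 ≈ -13.631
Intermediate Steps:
u = -189 (u = 7*(-27) = -189)
T = 36695/8264 (T = 36695*(1/8264) = 36695/8264 ≈ 4.4403)
(u + 350170)/(((w(-346) + F) + T) + 58585) = (-189 + 350170)/(((-86 - 84178) + 36695/8264) + 58585) = 349981/((-84264 + 36695/8264) + 58585) = 349981/(-696321001/8264 + 58585) = 349981/(-212174561/8264) = 349981*(-8264/212174561) = -2892242984/212174561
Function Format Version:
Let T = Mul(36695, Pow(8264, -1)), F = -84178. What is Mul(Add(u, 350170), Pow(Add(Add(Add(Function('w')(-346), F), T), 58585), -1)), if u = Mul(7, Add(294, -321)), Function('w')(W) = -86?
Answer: Rational(-2892242984, 212174561) ≈ -13.631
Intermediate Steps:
u = -189 (u = Mul(7, -27) = -189)
T = Rational(36695, 8264) (T = Mul(36695, Rational(1, 8264)) = Rational(36695, 8264) ≈ 4.4403)
Mul(Add(u, 350170), Pow(Add(Add(Add(Function('w')(-346), F), T), 58585), -1)) = Mul(Add(-189, 350170), Pow(Add(Add(Add(-86, -84178), Rational(36695, 8264)), 58585), -1)) = Mul(349981, Pow(Add(Add(-84264, Rational(36695, 8264)), 58585), -1)) = Mul(349981, Pow(Add(Rational(-696321001, 8264), 58585), -1)) = Mul(349981, Pow(Rational(-212174561, 8264), -1)) = Mul(349981, Rational(-8264, 212174561)) = Rational(-2892242984, 212174561)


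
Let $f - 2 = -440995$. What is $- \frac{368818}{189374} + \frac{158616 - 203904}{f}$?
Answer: $- \frac{77034893281}{41756304191} \approx -1.8449$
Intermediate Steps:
$f = -440993$ ($f = 2 - 440995 = -440993$)
$- \frac{368818}{189374} + \frac{158616 - 203904}{f} = - \frac{368818}{189374} + \frac{158616 - 203904}{-440993} = \left(-368818\right) \frac{1}{189374} - - \frac{45288}{440993} = - \frac{184409}{94687} + \frac{45288}{440993} = - \frac{77034893281}{41756304191}$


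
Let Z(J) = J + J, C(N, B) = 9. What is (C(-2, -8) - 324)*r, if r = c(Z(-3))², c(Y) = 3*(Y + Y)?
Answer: -408240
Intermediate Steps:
Z(J) = 2*J
c(Y) = 6*Y (c(Y) = 3*(2*Y) = 6*Y)
r = 1296 (r = (6*(2*(-3)))² = (6*(-6))² = (-36)² = 1296)
(C(-2, -8) - 324)*r = (9 - 324)*1296 = -315*1296 = -408240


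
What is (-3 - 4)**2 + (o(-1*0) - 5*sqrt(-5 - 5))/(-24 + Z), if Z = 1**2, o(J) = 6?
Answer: 1121/23 + 5*I*sqrt(10)/23 ≈ 48.739 + 0.68745*I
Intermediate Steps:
Z = 1
(-3 - 4)**2 + (o(-1*0) - 5*sqrt(-5 - 5))/(-24 + Z) = (-3 - 4)**2 + (6 - 5*sqrt(-5 - 5))/(-24 + 1) = (-7)**2 + (6 - 5*I*sqrt(10))/(-23) = 49 - (6 - 5*I*sqrt(10))/23 = 49 + (-6/23 + 5*I*sqrt(10)/23) = 1121/23 + 5*I*sqrt(10)/23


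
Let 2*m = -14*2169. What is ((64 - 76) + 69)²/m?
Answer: -361/1687 ≈ -0.21399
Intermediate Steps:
m = -15183 (m = (-14*2169)/2 = (½)*(-30366) = -15183)
((64 - 76) + 69)²/m = ((64 - 76) + 69)²/(-15183) = (-12 + 69)²*(-1/15183) = 57²*(-1/15183) = 3249*(-1/15183) = -361/1687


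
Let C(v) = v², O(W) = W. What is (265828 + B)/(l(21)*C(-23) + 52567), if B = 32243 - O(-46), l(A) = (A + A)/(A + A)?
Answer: 298117/53096 ≈ 5.6147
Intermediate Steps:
l(A) = 1 (l(A) = (2*A)/((2*A)) = (2*A)*(1/(2*A)) = 1)
B = 32289 (B = 32243 - 1*(-46) = 32243 + 46 = 32289)
(265828 + B)/(l(21)*C(-23) + 52567) = (265828 + 32289)/(1*(-23)² + 52567) = 298117/(1*529 + 52567) = 298117/(529 + 52567) = 298117/53096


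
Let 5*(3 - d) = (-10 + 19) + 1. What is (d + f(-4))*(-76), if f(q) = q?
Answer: 228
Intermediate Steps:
d = 1 (d = 3 - ((-10 + 19) + 1)/5 = 3 - (9 + 1)/5 = 3 - ⅕*10 = 3 - 2 = 1)
(d + f(-4))*(-76) = (1 - 4)*(-76) = -3*(-76) = 228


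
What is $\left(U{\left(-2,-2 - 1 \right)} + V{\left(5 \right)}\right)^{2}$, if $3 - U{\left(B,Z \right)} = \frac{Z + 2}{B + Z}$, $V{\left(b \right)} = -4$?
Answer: $\frac{36}{25} \approx 1.44$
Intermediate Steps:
$U{\left(B,Z \right)} = 3 - \frac{2 + Z}{B + Z}$ ($U{\left(B,Z \right)} = 3 - \frac{Z + 2}{B + Z} = 3 - \frac{2 + Z}{B + Z}$)
$\left(U{\left(-2,-2 - 1 \right)} + V{\left(5 \right)}\right)^{2} = \left(\frac{-2 + 2 \left(-2 - 1\right) + 3 \left(-2\right)}{-2 - 3} - 4\right)^{2} = \left(\frac{-2 + 2 \left(-3\right) - 6}{-2 - 3} - 4\right)^{2} = \left(\frac{-2 - 6 - 6}{-5} - 4\right)^{2} = \left(\left(- \frac{1}{5}\right) \left(-14\right) - 4\right)^{2} = \left(\frac{14}{5} - 4\right)^{2} = \left(- \frac{6}{5}\right)^{2} = \frac{36}{25}$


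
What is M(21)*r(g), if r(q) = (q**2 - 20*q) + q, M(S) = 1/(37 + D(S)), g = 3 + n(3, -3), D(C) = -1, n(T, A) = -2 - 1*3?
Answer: 7/6 ≈ 1.1667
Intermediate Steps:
n(T, A) = -5 (n(T, A) = -2 - 3 = -5)
g = -2 (g = 3 - 5 = -2)
M(S) = 1/36 (M(S) = 1/(37 - 1) = 1/36)
r(q) = q**2 - 19*q
M(21)*r(g) = (-2*(-19 - 2))/36 = (-2*(-21))/36 = (1/36)*42 = 7/6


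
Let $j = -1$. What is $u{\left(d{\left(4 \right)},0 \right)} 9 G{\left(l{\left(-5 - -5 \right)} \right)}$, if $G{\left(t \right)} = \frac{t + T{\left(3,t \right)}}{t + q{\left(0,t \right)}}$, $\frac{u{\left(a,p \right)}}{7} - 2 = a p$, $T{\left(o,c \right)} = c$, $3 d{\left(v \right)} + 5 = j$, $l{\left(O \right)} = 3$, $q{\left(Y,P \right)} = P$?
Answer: $126$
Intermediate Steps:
$d{\left(v \right)} = -2$ ($d{\left(v \right)} = - \frac{5}{3} + \frac{1}{3} \left(-1\right) = - \frac{5}{3} - \frac{1}{3} = -2$)
$u{\left(a,p \right)} = 14 + 7 a p$
$G{\left(t \right)} = 1$ ($G{\left(t \right)} = \frac{t + t}{t + t} = \frac{2 t}{2 t} = 2 t \frac{1}{2 t} = 1$)
$u{\left(d{\left(4 \right)},0 \right)} 9 G{\left(l{\left(-5 - -5 \right)} \right)} = \left(14 + 7 \left(-2\right) 0\right) 9 \cdot 1 = \left(14 + 0\right) 9 \cdot 1 = 14 \cdot 9 \cdot 1 = 126 \cdot 1 = 126$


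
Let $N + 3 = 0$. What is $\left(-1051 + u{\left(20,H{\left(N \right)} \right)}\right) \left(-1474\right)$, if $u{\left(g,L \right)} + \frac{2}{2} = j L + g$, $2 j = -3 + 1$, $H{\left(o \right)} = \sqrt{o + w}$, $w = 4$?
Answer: $1522642$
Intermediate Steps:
$N = -3$ ($N = -3 + 0 = -3$)
$H{\left(o \right)} = \sqrt{4 + o}$ ($H{\left(o \right)} = \sqrt{o + 4} = \sqrt{4 + o}$)
$j = -1$ ($j = \frac{-3 + 1}{2} = \frac{1}{2} \left(-2\right) = -1$)
$u{\left(g,L \right)} = -1 + g - L$ ($u{\left(g,L \right)} = -1 - \left(L - g\right) = -1 + g - L$)
$\left(-1051 + u{\left(20,H{\left(N \right)} \right)}\right) \left(-1474\right) = \left(-1051 - \left(-19 + \sqrt{4 - 3}\right)\right) \left(-1474\right) = \left(-1051 - \left(-19 + \sqrt{1}\right)\right) \left(-1474\right) = \left(-1051 - -18\right) \left(-1474\right) = \left(-1051 + 18\right) \left(-1474\right) = \left(-1033\right) \left(-1474\right) = 1522642$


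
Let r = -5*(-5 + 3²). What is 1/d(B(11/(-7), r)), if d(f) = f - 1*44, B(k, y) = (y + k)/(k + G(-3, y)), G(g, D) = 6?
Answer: -31/1515 ≈ -0.020462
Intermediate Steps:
r = -20 (r = -5*(-5 + 9) = -5*4 = -20)
B(k, y) = (k + y)/(6 + k) (B(k, y) = (y + k)/(k + 6) = (k + y)/(6 + k))
d(f) = -44 + f (d(f) = f - 44 = -44 + f)
1/d(B(11/(-7), r)) = 1/(-44 + (11/(-7) - 20)/(6 + 11/(-7))) = 1/(-44 + (11*(-⅐) - 20)/(6 + 11*(-⅐))) = 1/(-44 + (-11/7 - 20)/(6 - 11/7)) = 1/(-44 - 151/7/(31/7)) = 1/(-44 + (7/31)*(-151/7)) = 1/(-44 - 151/31) = 1/(-1515/31) = -31/1515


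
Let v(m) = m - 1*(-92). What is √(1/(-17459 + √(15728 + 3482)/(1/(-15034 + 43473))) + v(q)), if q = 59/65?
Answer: √(-6853264340 + 11163302865*√19210)/(65*√(-17459 + 28439*√19210)) ≈ 9.6389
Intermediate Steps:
q = 59/65 (q = 59*(1/65) = 59/65 ≈ 0.90769)
v(m) = 92 + m (v(m) = m + 92 = 92 + m)
√(1/(-17459 + √(15728 + 3482)/(1/(-15034 + 43473))) + v(q)) = √(1/(-17459 + √(15728 + 3482)/(1/(-15034 + 43473))) + (92 + 59/65)) = √(1/(-17459 + √19210/(1/28439)) + 6039/65) = √(1/(-17459 + √19210*28439) + 6039/65) = √(1/(-17459 + 28439*√19210) + 6039/65) = √(6039/65 + 1/(-17459 + 28439*√19210))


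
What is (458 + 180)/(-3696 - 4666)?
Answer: -319/4181 ≈ -0.076298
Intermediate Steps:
(458 + 180)/(-3696 - 4666) = 638/(-8362) = 638*(-1/8362) = -319/4181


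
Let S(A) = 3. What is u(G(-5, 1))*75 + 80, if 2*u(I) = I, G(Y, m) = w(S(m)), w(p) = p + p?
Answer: 305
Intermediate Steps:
w(p) = 2*p
G(Y, m) = 6 (G(Y, m) = 2*3 = 6)
u(I) = I/2
u(G(-5, 1))*75 + 80 = ((½)*6)*75 + 80 = 3*75 + 80 = 225 + 80 = 305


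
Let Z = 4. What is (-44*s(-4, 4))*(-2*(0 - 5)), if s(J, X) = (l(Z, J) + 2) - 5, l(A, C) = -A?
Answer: 3080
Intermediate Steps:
s(J, X) = -7 (s(J, X) = (-1*4 + 2) - 5 = (-4 + 2) - 5 = -2 - 5 = -7)
(-44*s(-4, 4))*(-2*(0 - 5)) = (-44*(-7))*(-2*(0 - 5)) = 308*(-2*(-5)) = 308*10 = 3080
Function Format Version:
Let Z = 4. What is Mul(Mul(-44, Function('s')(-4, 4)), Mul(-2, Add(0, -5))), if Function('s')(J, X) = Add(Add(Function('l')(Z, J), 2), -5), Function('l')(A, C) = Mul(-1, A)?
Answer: 3080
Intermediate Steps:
Function('s')(J, X) = -7 (Function('s')(J, X) = Add(Add(Mul(-1, 4), 2), -5) = Add(Add(-4, 2), -5) = Add(-2, -5) = -7)
Mul(Mul(-44, Function('s')(-4, 4)), Mul(-2, Add(0, -5))) = Mul(Mul(-44, -7), Mul(-2, Add(0, -5))) = Mul(308, Mul(-2, -5)) = Mul(308, 10) = 3080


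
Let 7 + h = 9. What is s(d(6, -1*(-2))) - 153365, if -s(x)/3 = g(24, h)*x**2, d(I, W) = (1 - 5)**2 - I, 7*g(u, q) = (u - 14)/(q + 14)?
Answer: -2147485/14 ≈ -1.5339e+5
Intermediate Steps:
h = 2 (h = -7 + 9 = 2)
g(u, q) = (-14 + u)/(7*(14 + q)) (g(u, q) = ((u - 14)/(q + 14))/7 = ((-14 + u)/(14 + q))/7 = (-14 + u)/(7*(14 + q)))
d(I, W) = 16 - I (d(I, W) = (-4)**2 - I = 16 - I)
s(x) = -15*x**2/56 (s(x) = -3*(-14 + 24)/(7*(14 + 2))*x**2 = -3*(1/7)*10/16*x**2 = -3*(1/7)*(1/16)*10*x**2 = -15*x**2/56)
s(d(6, -1*(-2))) - 153365 = -15*(16 - 1*6)**2/56 - 153365 = -15*(16 - 6)**2/56 - 153365 = -15/56*10**2 - 153365 = -15/56*100 - 153365 = -375/14 - 153365 = -2147485/14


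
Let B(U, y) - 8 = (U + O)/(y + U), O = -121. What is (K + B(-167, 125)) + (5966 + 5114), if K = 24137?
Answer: 246623/7 ≈ 35232.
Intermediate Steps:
B(U, y) = 8 + (-121 + U)/(U + y) (B(U, y) = 8 + (U - 121)/(y + U) = 8 + (-121 + U)/(U + y))
(K + B(-167, 125)) + (5966 + 5114) = (24137 + (-121 + 8*125 + 9*(-167))/(-167 + 125)) + (5966 + 5114) = (24137 + (-121 + 1000 - 1503)/(-42)) + 11080 = (24137 - 1/42*(-624)) + 11080 = (24137 + 104/7) + 11080 = 169063/7 + 11080 = 246623/7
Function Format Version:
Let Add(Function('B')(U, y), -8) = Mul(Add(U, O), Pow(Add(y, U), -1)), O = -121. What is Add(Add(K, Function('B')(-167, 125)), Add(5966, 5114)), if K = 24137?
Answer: Rational(246623, 7) ≈ 35232.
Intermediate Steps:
Function('B')(U, y) = Add(8, Mul(Pow(Add(U, y), -1), Add(-121, U))) (Function('B')(U, y) = Add(8, Mul(Add(U, -121), Pow(Add(y, U), -1))) = Add(8, Mul(Add(-121, U), Pow(Add(U, y), -1))) = Add(8, Mul(Pow(Add(U, y), -1), Add(-121, U))))
Add(Add(K, Function('B')(-167, 125)), Add(5966, 5114)) = Add(Add(24137, Mul(Pow(Add(-167, 125), -1), Add(-121, Mul(8, 125), Mul(9, -167)))), Add(5966, 5114)) = Add(Add(24137, Mul(Pow(-42, -1), Add(-121, 1000, -1503))), 11080) = Add(Add(24137, Mul(Rational(-1, 42), -624)), 11080) = Add(Add(24137, Rational(104, 7)), 11080) = Add(Rational(169063, 7), 11080) = Rational(246623, 7)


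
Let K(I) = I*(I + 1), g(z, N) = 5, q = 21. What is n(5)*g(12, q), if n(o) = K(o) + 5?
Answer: 175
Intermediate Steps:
K(I) = I*(1 + I)
n(o) = 5 + o*(1 + o) (n(o) = o*(1 + o) + 5 = 5 + o*(1 + o))
n(5)*g(12, q) = (5 + 5*(1 + 5))*5 = (5 + 5*6)*5 = (5 + 30)*5 = 35*5 = 175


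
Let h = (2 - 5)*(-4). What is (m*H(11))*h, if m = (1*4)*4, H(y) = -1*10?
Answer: -1920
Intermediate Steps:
H(y) = -10
h = 12 (h = -3*(-4) = 12)
m = 16 (m = 4*4 = 16)
(m*H(11))*h = (16*(-10))*12 = -160*12 = -1920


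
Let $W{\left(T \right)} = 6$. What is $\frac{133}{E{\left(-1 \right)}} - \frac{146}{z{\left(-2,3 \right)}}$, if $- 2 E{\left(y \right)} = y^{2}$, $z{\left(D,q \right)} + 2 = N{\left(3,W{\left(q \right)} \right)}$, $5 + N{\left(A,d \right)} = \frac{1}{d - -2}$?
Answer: $- \frac{13462}{55} \approx -244.76$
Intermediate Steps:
$N{\left(A,d \right)} = -5 + \frac{1}{2 + d}$ ($N{\left(A,d \right)} = -5 + \frac{1}{d - -2} = -5 + \frac{1}{d + 2} = -5 + \frac{1}{2 + d}$)
$z{\left(D,q \right)} = - \frac{55}{8}$ ($z{\left(D,q \right)} = -2 + \frac{-9 - 30}{2 + 6} = -2 + \frac{-9 - 30}{8} = -2 + \frac{1}{8} \left(-39\right) = -2 - \frac{39}{8} = - \frac{55}{8}$)
$E{\left(y \right)} = - \frac{y^{2}}{2}$
$\frac{133}{E{\left(-1 \right)}} - \frac{146}{z{\left(-2,3 \right)}} = \frac{133}{\left(- \frac{1}{2}\right) \left(-1\right)^{2}} - \frac{146}{- \frac{55}{8}} = \frac{133}{\left(- \frac{1}{2}\right) 1} - - \frac{1168}{55} = \frac{133}{- \frac{1}{2}} + \frac{1168}{55} = 133 \left(-2\right) + \frac{1168}{55} = -266 + \frac{1168}{55} = - \frac{13462}{55}$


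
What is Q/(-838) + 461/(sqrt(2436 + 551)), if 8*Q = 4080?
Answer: -255/419 + 461*sqrt(2987)/2987 ≈ 7.8264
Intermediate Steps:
Q = 510 (Q = (1/8)*4080 = 510)
Q/(-838) + 461/(sqrt(2436 + 551)) = 510/(-838) + 461/(sqrt(2436 + 551)) = 510*(-1/838) + 461/(sqrt(2987)) = -255/419 + 461*(sqrt(2987)/2987) = -255/419 + 461*sqrt(2987)/2987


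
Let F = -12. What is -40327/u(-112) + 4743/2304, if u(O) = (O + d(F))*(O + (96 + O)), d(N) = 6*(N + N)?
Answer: 27129/32768 ≈ 0.82791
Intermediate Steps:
d(N) = 12*N (d(N) = 6*(2*N) = 12*N)
u(O) = (-144 + O)*(96 + 2*O) (u(O) = (O + 12*(-12))*(O + (96 + O)) = (O - 144)*(96 + 2*O) = (-144 + O)*(96 + 2*O))
-40327/u(-112) + 4743/2304 = -40327/(-13824 - 192*(-112) + 2*(-112)²) + 4743/2304 = -40327/(-13824 + 21504 + 2*12544) + 4743*(1/2304) = -40327/(-13824 + 21504 + 25088) + 527/256 = -40327/32768 + 527/256 = 27129/32768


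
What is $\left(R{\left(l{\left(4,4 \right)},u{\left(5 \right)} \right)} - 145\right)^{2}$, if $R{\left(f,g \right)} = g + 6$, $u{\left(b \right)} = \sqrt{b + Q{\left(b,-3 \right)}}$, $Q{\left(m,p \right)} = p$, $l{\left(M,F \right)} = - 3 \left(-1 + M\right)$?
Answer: $\left(139 - \sqrt{2}\right)^{2} \approx 18930.0$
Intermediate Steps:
$l{\left(M,F \right)} = 3 - 3 M$
$u{\left(b \right)} = \sqrt{-3 + b}$ ($u{\left(b \right)} = \sqrt{b - 3} = \sqrt{-3 + b}$)
$R{\left(f,g \right)} = 6 + g$
$\left(R{\left(l{\left(4,4 \right)},u{\left(5 \right)} \right)} - 145\right)^{2} = \left(\left(6 + \sqrt{-3 + 5}\right) - 145\right)^{2} = \left(\left(6 + \sqrt{2}\right) - 145\right)^{2} = \left(-139 + \sqrt{2}\right)^{2}$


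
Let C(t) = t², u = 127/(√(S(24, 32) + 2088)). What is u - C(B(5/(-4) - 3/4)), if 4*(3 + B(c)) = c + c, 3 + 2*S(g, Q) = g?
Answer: -16 + 127*√8394/4197 ≈ -13.228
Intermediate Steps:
S(g, Q) = -3/2 + g/2
B(c) = -3 + c/2 (B(c) = -3 + (c + c)/4 = -3 + (2*c)/4 = -3 + c/2)
u = 127*√8394/4197 (u = 127/(√((-3/2 + (½)*24) + 2088)) = 127/(√((-3/2 + 12) + 2088)) = 127/(√(21/2 + 2088)) = 127/(√(4197/2)) = 127/((√8394/2)) = 127*(√8394/4197) = 127*√8394/4197 ≈ 2.7724)
u - C(B(5/(-4) - 3/4)) = 127*√8394/4197 - (-3 + (5/(-4) - 3/4)/2)² = 127*√8394/4197 - (-3 + (5*(-¼) - 3*¼)/2)² = 127*√8394/4197 - (-3 + (-5/4 - ¾)/2)² = 127*√8394/4197 - (-3 + (½)*(-2))² = 127*√8394/4197 - (-3 - 1)² = 127*√8394/4197 - 1*(-4)² = 127*√8394/4197 - 1*16 = 127*√8394/4197 - 16 = -16 + 127*√8394/4197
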